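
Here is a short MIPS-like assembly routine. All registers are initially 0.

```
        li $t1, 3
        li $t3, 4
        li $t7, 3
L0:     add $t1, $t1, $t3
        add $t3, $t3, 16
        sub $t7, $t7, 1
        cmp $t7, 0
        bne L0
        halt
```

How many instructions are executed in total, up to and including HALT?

$t1=3
$t3=4
$t7=3
$t1=3+4=7
$t3=4+16=20
$t7=3-1=2
cmp $t7, 0  (cmp 2,0)
bne L0: taken
$t1=7+20=27
$t3=20+16=36
$t7=2-1=1
cmp $t7, 0  (cmp 1,0)
bne L0: taken
$t1=27+36=63
$t3=36+16=52
$t7=1-1=0
cmp $t7, 0  (cmp 0,0)
bne L0: not taken
halt.
Total executed instructions: 19.

19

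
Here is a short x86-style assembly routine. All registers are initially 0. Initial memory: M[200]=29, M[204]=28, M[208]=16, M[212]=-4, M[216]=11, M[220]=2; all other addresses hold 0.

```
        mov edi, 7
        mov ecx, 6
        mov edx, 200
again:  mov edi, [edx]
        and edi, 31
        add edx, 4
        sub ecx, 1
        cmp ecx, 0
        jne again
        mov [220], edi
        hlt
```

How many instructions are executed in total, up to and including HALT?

41

mov edi, 7 → edi=7
mov ecx, 6 → ecx=6
mov edx, 200 → edx=200
mov edi, [edx] → edi=M[200]=29
and edi, 31 → edi=29&31=29
add edx, 4 → edx=200+4=204
sub ecx, 1 → ecx=6-1=5
cmp ecx, 0  (cmp 5,0)
jne again: taken
mov edi, [edx] → edi=M[204]=28
and edi, 31 → edi=28&31=28
add edx, 4 → edx=204+4=208
sub ecx, 1 → ecx=5-1=4
cmp ecx, 0  (cmp 4,0)
jne again: taken
mov edi, [edx] → edi=M[208]=16
and edi, 31 → edi=16&31=16
add edx, 4 → edx=208+4=212
sub ecx, 1 → ecx=4-1=3
cmp ecx, 0  (cmp 3,0)
jne again: taken
mov edi, [edx] → edi=M[212]=-4
and edi, 31 → edi=(-4)&31=28
add edx, 4 → edx=212+4=216
sub ecx, 1 → ecx=3-1=2
cmp ecx, 0  (cmp 2,0)
jne again: taken
mov edi, [edx] → edi=M[216]=11
and edi, 31 → edi=11&31=11
add edx, 4 → edx=216+4=220
sub ecx, 1 → ecx=2-1=1
cmp ecx, 0  (cmp 1,0)
jne again: taken
mov edi, [edx] → edi=M[220]=2
and edi, 31 → edi=2&31=2
add edx, 4 → edx=220+4=224
sub ecx, 1 → ecx=1-1=0
cmp ecx, 0  (cmp 0,0)
jne again: not taken
mov [220], edi → M[220]=2
halt.
Total executed instructions: 41.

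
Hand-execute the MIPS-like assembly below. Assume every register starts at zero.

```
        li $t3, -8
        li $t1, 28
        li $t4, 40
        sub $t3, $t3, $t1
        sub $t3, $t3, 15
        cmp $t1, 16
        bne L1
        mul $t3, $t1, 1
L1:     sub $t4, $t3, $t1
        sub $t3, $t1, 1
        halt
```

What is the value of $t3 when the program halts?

$t3=-8
$t1=28
$t4=40
$t3=(-8)-28=-36
$t3=(-36)-15=-51
cmp $t1, 16  (cmp 28,16)
bne L1: taken
$t4=(-51)-28=-79
$t3=28-1=27
halt.

27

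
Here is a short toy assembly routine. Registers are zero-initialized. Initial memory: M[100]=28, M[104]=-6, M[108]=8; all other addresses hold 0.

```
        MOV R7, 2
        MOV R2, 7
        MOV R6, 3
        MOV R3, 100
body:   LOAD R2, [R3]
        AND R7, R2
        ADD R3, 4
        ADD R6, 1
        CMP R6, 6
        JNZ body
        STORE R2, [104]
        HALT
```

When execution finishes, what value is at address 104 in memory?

R7=2
R2=7
R6=3
R3=100
R2=M[100]=28
R7=2&28=0
R3=100+4=104
R6=3+1=4
CMP R6, 6  (cmp 4,6)
JNZ body: taken
R2=M[104]=-6
R7=0&(-6)=0
R3=104+4=108
R6=4+1=5
CMP R6, 6  (cmp 5,6)
JNZ body: taken
R2=M[108]=8
R7=0&8=0
R3=108+4=112
R6=5+1=6
CMP R6, 6  (cmp 6,6)
JNZ body: not taken
STORE R2, [104] → M[104]=8
halt.

8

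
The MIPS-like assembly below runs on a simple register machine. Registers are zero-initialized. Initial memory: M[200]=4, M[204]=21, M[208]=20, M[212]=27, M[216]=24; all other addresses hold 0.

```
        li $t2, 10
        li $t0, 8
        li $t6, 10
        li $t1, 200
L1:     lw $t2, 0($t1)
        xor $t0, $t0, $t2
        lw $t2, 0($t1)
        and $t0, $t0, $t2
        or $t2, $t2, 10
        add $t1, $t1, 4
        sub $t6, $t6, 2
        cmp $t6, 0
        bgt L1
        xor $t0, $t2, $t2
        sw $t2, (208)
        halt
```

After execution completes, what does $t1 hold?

220

$t2=10
$t0=8
$t6=10
$t1=200
$t2=M[200]=4
$t0=8^4=12
$t2=M[200]=4
$t0=12&4=4
$t2=4|10=14
$t1=200+4=204
$t6=10-2=8
cmp $t6, 0  (cmp 8,0)
bgt L1: taken
$t2=M[204]=21
$t0=4^21=17
$t2=M[204]=21
$t0=17&21=17
$t2=21|10=31
$t1=204+4=208
$t6=8-2=6
cmp $t6, 0  (cmp 6,0)
bgt L1: taken
$t2=M[208]=20
$t0=17^20=5
$t2=M[208]=20
$t0=5&20=4
$t2=20|10=30
$t1=208+4=212
$t6=6-2=4
cmp $t6, 0  (cmp 4,0)
bgt L1: taken
$t2=M[212]=27
$t0=4^27=31
$t2=M[212]=27
$t0=31&27=27
$t2=27|10=27
$t1=212+4=216
$t6=4-2=2
cmp $t6, 0  (cmp 2,0)
bgt L1: taken
$t2=M[216]=24
$t0=27^24=3
$t2=M[216]=24
$t0=3&24=0
$t2=24|10=26
$t1=216+4=220
$t6=2-2=0
cmp $t6, 0  (cmp 0,0)
bgt L1: not taken
$t0=26^26=0
sw $t2, (208) → M[208]=26
halt.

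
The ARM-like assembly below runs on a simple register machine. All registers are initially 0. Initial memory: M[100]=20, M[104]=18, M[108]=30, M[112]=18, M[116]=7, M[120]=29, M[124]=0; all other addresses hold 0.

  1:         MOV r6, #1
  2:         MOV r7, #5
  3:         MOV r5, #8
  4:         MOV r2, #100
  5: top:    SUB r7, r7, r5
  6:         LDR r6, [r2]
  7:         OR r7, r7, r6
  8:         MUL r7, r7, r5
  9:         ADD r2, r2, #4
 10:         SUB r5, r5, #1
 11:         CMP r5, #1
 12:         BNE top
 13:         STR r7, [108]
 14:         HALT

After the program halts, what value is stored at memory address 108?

r6=1
r7=5
r5=8
r2=100
r7=5-8=-3
r6=M[100]=20
r7=(-3)|20=-3
r7=(-3)*8=-24
r2=100+4=104
r5=8-1=7
CMP r5, #1  (cmp 7,1)
BNE top: taken
r7=(-24)-7=-31
r6=M[104]=18
r7=(-31)|18=-13
r7=(-13)*7=-91
r2=104+4=108
r5=7-1=6
CMP r5, #1  (cmp 6,1)
BNE top: taken
r7=(-91)-6=-97
r6=M[108]=30
r7=(-97)|30=-97
r7=(-97)*6=-582
r2=108+4=112
r5=6-1=5
CMP r5, #1  (cmp 5,1)
BNE top: taken
r7=(-582)-5=-587
r6=M[112]=18
r7=(-587)|18=-585
r7=(-585)*5=-2925
r2=112+4=116
r5=5-1=4
CMP r5, #1  (cmp 4,1)
BNE top: taken
r7=(-2925)-4=-2929
r6=M[116]=7
r7=(-2929)|7=-2929
r7=(-2929)*4=-11716
r2=116+4=120
r5=4-1=3
CMP r5, #1  (cmp 3,1)
BNE top: taken
r7=(-11716)-3=-11719
r6=M[120]=29
r7=(-11719)|29=-11715
r7=(-11715)*3=-35145
r2=120+4=124
r5=3-1=2
CMP r5, #1  (cmp 2,1)
BNE top: taken
r7=(-35145)-2=-35147
r6=M[124]=0
r7=(-35147)|0=-35147
r7=(-35147)*2=-70294
r2=124+4=128
r5=2-1=1
CMP r5, #1  (cmp 1,1)
BNE top: not taken
STR r7, [108] → M[108]=-70294
halt.

-70294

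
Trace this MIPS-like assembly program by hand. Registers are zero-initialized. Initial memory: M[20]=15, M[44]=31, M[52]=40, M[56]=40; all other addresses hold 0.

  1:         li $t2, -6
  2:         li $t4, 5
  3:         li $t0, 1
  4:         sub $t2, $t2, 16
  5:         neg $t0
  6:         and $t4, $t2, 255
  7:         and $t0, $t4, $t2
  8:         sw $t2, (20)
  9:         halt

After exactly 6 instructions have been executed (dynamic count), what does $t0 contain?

li $t2, -6 → $t2=-6
li $t4, 5 → $t4=5
li $t0, 1 → $t0=1
sub $t2, $t2, 16 → $t2=(-6)-16=-22
neg $t0 → $t0=-(1)=-1
and $t4, $t2, 255 → $t4=(-22)&255=234
After step 6: $t0 = -1.

-1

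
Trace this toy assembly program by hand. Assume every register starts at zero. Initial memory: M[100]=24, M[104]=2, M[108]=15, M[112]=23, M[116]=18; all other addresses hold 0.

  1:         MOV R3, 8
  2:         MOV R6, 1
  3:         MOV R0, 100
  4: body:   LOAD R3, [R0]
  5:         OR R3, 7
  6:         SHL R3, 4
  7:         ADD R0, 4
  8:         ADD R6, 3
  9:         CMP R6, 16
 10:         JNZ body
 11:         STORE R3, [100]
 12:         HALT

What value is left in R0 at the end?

R3=8
R6=1
R0=100
R3=M[100]=24
R3=24|7=31
R3=31<<4=496
R0=100+4=104
R6=1+3=4
CMP R6, 16  (cmp 4,16)
JNZ body: taken
R3=M[104]=2
R3=2|7=7
R3=7<<4=112
R0=104+4=108
R6=4+3=7
CMP R6, 16  (cmp 7,16)
JNZ body: taken
R3=M[108]=15
R3=15|7=15
R3=15<<4=240
R0=108+4=112
R6=7+3=10
CMP R6, 16  (cmp 10,16)
JNZ body: taken
R3=M[112]=23
R3=23|7=23
R3=23<<4=368
R0=112+4=116
R6=10+3=13
CMP R6, 16  (cmp 13,16)
JNZ body: taken
R3=M[116]=18
R3=18|7=23
R3=23<<4=368
R0=116+4=120
R6=13+3=16
CMP R6, 16  (cmp 16,16)
JNZ body: not taken
STORE R3, [100] → M[100]=368
halt.

120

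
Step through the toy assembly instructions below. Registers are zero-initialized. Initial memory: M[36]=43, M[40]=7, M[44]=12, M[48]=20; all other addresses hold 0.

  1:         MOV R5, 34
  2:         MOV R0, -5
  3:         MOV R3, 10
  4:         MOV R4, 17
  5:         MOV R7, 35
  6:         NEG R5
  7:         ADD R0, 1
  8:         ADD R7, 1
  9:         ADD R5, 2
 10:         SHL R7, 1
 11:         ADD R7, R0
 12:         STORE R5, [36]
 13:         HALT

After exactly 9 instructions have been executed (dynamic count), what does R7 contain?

MOV R5, 34 → R5=34
MOV R0, -5 → R0=-5
MOV R3, 10 → R3=10
MOV R4, 17 → R4=17
MOV R7, 35 → R7=35
NEG R5 → R5=-(34)=-34
ADD R0, 1 → R0=(-5)+1=-4
ADD R7, 1 → R7=35+1=36
ADD R5, 2 → R5=(-34)+2=-32
After step 9: R7 = 36.

36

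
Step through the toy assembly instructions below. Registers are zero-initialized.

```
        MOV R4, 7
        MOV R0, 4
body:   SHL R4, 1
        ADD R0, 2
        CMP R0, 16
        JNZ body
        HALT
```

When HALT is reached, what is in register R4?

after MOV R4, 7: R4=7
after MOV R0, 4: R0=4
after SHL R4, 1: R4=7<<1=14
after ADD R0, 2: R0=4+2=6
CMP R0, 16  (cmp 6,16)
JNZ body: taken
after SHL R4, 1: R4=14<<1=28
after ADD R0, 2: R0=6+2=8
CMP R0, 16  (cmp 8,16)
JNZ body: taken
after SHL R4, 1: R4=28<<1=56
after ADD R0, 2: R0=8+2=10
CMP R0, 16  (cmp 10,16)
JNZ body: taken
after SHL R4, 1: R4=56<<1=112
after ADD R0, 2: R0=10+2=12
CMP R0, 16  (cmp 12,16)
JNZ body: taken
after SHL R4, 1: R4=112<<1=224
after ADD R0, 2: R0=12+2=14
CMP R0, 16  (cmp 14,16)
JNZ body: taken
after SHL R4, 1: R4=224<<1=448
after ADD R0, 2: R0=14+2=16
CMP R0, 16  (cmp 16,16)
JNZ body: not taken
halt.

448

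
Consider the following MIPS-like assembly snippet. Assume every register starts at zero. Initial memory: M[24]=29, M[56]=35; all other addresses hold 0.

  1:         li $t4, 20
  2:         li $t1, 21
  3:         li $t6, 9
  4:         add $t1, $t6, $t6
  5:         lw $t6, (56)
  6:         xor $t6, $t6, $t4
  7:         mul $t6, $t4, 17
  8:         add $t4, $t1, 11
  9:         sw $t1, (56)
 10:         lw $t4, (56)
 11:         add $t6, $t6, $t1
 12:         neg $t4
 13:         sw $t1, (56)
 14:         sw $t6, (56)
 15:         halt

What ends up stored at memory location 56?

358

$t4=20
$t1=21
$t6=9
$t1=9+9=18
$t6=M[56]=35
$t6=35^20=55
$t6=20*17=340
$t4=18+11=29
sw $t1, (56) → M[56]=18
$t4=M[56]=18
$t6=340+18=358
$t4=-(18)=-18
sw $t1, (56) → M[56]=18
sw $t6, (56) → M[56]=358
halt.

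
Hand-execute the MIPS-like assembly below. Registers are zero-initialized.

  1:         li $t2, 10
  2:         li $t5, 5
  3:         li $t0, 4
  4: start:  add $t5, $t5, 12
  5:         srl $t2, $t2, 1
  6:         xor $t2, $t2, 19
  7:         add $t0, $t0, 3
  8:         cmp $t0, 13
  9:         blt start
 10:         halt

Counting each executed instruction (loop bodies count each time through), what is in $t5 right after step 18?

after li $t2, 10: $t2=10
after li $t5, 5: $t5=5
after li $t0, 4: $t0=4
after add $t5, $t5, 12: $t5=5+12=17
after srl $t2, $t2, 1: $t2=10>>1=5
after xor $t2, $t2, 19: $t2=5^19=22
after add $t0, $t0, 3: $t0=4+3=7
cmp $t0, 13  (cmp 7,13)
blt start: taken
after add $t5, $t5, 12: $t5=17+12=29
after srl $t2, $t2, 1: $t2=22>>1=11
after xor $t2, $t2, 19: $t2=11^19=24
after add $t0, $t0, 3: $t0=7+3=10
cmp $t0, 13  (cmp 10,13)
blt start: taken
after add $t5, $t5, 12: $t5=29+12=41
after srl $t2, $t2, 1: $t2=24>>1=12
after xor $t2, $t2, 19: $t2=12^19=31
After step 18: $t5 = 41.

41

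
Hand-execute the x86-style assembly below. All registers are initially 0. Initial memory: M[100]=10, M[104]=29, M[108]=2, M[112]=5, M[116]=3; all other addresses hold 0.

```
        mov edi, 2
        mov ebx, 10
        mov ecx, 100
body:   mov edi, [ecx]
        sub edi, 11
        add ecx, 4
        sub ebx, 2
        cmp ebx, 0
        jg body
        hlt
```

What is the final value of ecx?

120

after mov edi, 2: edi=2
after mov ebx, 10: ebx=10
after mov ecx, 100: ecx=100
after mov edi, [ecx]: edi=M[100]=10
after sub edi, 11: edi=10-11=-1
after add ecx, 4: ecx=100+4=104
after sub ebx, 2: ebx=10-2=8
cmp ebx, 0  (cmp 8,0)
jg body: taken
after mov edi, [ecx]: edi=M[104]=29
after sub edi, 11: edi=29-11=18
after add ecx, 4: ecx=104+4=108
after sub ebx, 2: ebx=8-2=6
cmp ebx, 0  (cmp 6,0)
jg body: taken
after mov edi, [ecx]: edi=M[108]=2
after sub edi, 11: edi=2-11=-9
after add ecx, 4: ecx=108+4=112
after sub ebx, 2: ebx=6-2=4
cmp ebx, 0  (cmp 4,0)
jg body: taken
after mov edi, [ecx]: edi=M[112]=5
after sub edi, 11: edi=5-11=-6
after add ecx, 4: ecx=112+4=116
after sub ebx, 2: ebx=4-2=2
cmp ebx, 0  (cmp 2,0)
jg body: taken
after mov edi, [ecx]: edi=M[116]=3
after sub edi, 11: edi=3-11=-8
after add ecx, 4: ecx=116+4=120
after sub ebx, 2: ebx=2-2=0
cmp ebx, 0  (cmp 0,0)
jg body: not taken
halt.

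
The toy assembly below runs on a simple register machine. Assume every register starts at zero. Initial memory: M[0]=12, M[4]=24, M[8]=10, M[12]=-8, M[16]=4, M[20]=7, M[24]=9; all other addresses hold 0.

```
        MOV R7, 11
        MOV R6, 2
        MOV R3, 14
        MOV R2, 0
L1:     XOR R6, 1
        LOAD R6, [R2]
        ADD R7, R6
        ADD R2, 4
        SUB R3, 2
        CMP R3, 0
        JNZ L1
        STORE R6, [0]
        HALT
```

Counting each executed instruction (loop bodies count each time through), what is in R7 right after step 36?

after MOV R7, 11: R7=11
after MOV R6, 2: R6=2
after MOV R3, 14: R3=14
after MOV R2, 0: R2=0
after XOR R6, 1: R6=2^1=3
after LOAD R6, [R2]: R6=M[0]=12
after ADD R7, R6: R7=11+12=23
after ADD R2, 4: R2=0+4=4
after SUB R3, 2: R3=14-2=12
CMP R3, 0  (cmp 12,0)
JNZ L1: taken
after XOR R6, 1: R6=12^1=13
after LOAD R6, [R2]: R6=M[4]=24
after ADD R7, R6: R7=23+24=47
after ADD R2, 4: R2=4+4=8
after SUB R3, 2: R3=12-2=10
CMP R3, 0  (cmp 10,0)
JNZ L1: taken
after XOR R6, 1: R6=24^1=25
after LOAD R6, [R2]: R6=M[8]=10
after ADD R7, R6: R7=47+10=57
after ADD R2, 4: R2=8+4=12
after SUB R3, 2: R3=10-2=8
CMP R3, 0  (cmp 8,0)
JNZ L1: taken
after XOR R6, 1: R6=10^1=11
after LOAD R6, [R2]: R6=M[12]=-8
after ADD R7, R6: R7=57+(-8)=49
after ADD R2, 4: R2=12+4=16
after SUB R3, 2: R3=8-2=6
CMP R3, 0  (cmp 6,0)
JNZ L1: taken
after XOR R6, 1: R6=(-8)^1=-7
after LOAD R6, [R2]: R6=M[16]=4
after ADD R7, R6: R7=49+4=53
after ADD R2, 4: R2=16+4=20
After step 36: R7 = 53.

53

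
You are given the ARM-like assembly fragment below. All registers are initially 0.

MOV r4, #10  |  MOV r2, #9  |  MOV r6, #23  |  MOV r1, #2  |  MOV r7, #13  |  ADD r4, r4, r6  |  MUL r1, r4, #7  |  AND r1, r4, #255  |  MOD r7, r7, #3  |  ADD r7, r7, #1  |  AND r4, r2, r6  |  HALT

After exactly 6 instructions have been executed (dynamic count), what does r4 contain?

33

after MOV r4, #10: r4=10
after MOV r2, #9: r2=9
after MOV r6, #23: r6=23
after MOV r1, #2: r1=2
after MOV r7, #13: r7=13
after ADD r4, r4, r6: r4=10+23=33
After step 6: r4 = 33.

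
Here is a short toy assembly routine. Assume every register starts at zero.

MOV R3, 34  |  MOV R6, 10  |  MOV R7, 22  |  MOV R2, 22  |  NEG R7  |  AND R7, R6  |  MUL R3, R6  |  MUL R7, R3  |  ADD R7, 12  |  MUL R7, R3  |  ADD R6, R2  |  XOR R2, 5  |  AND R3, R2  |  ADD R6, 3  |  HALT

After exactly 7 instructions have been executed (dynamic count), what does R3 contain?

after MOV R3, 34: R3=34
after MOV R6, 10: R6=10
after MOV R7, 22: R7=22
after MOV R2, 22: R2=22
after NEG R7: R7=-(22)=-22
after AND R7, R6: R7=(-22)&10=10
after MUL R3, R6: R3=34*10=340
After step 7: R3 = 340.

340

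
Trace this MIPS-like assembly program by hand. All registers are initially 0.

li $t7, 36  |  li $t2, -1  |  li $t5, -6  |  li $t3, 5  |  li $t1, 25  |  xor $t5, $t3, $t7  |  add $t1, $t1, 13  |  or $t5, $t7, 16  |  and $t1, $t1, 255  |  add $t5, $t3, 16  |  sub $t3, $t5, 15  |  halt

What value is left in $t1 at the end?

38

li $t7, 36 → $t7=36
li $t2, -1 → $t2=-1
li $t5, -6 → $t5=-6
li $t3, 5 → $t3=5
li $t1, 25 → $t1=25
xor $t5, $t3, $t7 → $t5=5^36=33
add $t1, $t1, 13 → $t1=25+13=38
or $t5, $t7, 16 → $t5=36|16=52
and $t1, $t1, 255 → $t1=38&255=38
add $t5, $t3, 16 → $t5=5+16=21
sub $t3, $t5, 15 → $t3=21-15=6
halt.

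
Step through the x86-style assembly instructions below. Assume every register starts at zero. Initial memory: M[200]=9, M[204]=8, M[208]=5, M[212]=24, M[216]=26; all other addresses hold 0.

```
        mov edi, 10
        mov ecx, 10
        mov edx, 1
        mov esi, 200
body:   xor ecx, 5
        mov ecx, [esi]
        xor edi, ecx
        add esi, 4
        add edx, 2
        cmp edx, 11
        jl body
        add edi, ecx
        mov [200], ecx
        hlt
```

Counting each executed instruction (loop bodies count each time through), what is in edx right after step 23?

7

edi=10
ecx=10
edx=1
esi=200
ecx=10^5=15
ecx=M[200]=9
edi=10^9=3
esi=200+4=204
edx=1+2=3
cmp edx, 11  (cmp 3,11)
jl body: taken
ecx=9^5=12
ecx=M[204]=8
edi=3^8=11
esi=204+4=208
edx=3+2=5
cmp edx, 11  (cmp 5,11)
jl body: taken
ecx=8^5=13
ecx=M[208]=5
edi=11^5=14
esi=208+4=212
edx=5+2=7
After step 23: edx = 7.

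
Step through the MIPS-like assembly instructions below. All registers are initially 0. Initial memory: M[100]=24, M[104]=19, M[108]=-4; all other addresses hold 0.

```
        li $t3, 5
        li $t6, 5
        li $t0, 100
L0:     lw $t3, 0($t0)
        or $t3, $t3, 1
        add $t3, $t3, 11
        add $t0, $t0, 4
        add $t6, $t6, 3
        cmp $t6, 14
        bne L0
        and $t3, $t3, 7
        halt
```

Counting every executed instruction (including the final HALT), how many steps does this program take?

26

$t3=5
$t6=5
$t0=100
$t3=M[100]=24
$t3=24|1=25
$t3=25+11=36
$t0=100+4=104
$t6=5+3=8
cmp $t6, 14  (cmp 8,14)
bne L0: taken
$t3=M[104]=19
$t3=19|1=19
$t3=19+11=30
$t0=104+4=108
$t6=8+3=11
cmp $t6, 14  (cmp 11,14)
bne L0: taken
$t3=M[108]=-4
$t3=(-4)|1=-3
$t3=(-3)+11=8
$t0=108+4=112
$t6=11+3=14
cmp $t6, 14  (cmp 14,14)
bne L0: not taken
$t3=8&7=0
halt.
Total executed instructions: 26.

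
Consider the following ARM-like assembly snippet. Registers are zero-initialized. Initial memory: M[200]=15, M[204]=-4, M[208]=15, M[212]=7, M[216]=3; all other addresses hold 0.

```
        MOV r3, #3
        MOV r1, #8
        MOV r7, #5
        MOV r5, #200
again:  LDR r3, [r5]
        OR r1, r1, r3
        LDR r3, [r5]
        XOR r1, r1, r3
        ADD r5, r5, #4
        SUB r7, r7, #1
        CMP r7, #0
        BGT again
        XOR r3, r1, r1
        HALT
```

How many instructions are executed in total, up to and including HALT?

MOV r3, #3 → r3=3
MOV r1, #8 → r1=8
MOV r7, #5 → r7=5
MOV r5, #200 → r5=200
LDR r3, [r5] → r3=M[200]=15
OR r1, r1, r3 → r1=8|15=15
LDR r3, [r5] → r3=M[200]=15
XOR r1, r1, r3 → r1=15^15=0
ADD r5, r5, #4 → r5=200+4=204
SUB r7, r7, #1 → r7=5-1=4
CMP r7, #0  (cmp 4,0)
BGT again: taken
LDR r3, [r5] → r3=M[204]=-4
OR r1, r1, r3 → r1=0|(-4)=-4
LDR r3, [r5] → r3=M[204]=-4
XOR r1, r1, r3 → r1=(-4)^(-4)=0
ADD r5, r5, #4 → r5=204+4=208
SUB r7, r7, #1 → r7=4-1=3
CMP r7, #0  (cmp 3,0)
BGT again: taken
LDR r3, [r5] → r3=M[208]=15
OR r1, r1, r3 → r1=0|15=15
LDR r3, [r5] → r3=M[208]=15
XOR r1, r1, r3 → r1=15^15=0
ADD r5, r5, #4 → r5=208+4=212
SUB r7, r7, #1 → r7=3-1=2
CMP r7, #0  (cmp 2,0)
BGT again: taken
LDR r3, [r5] → r3=M[212]=7
OR r1, r1, r3 → r1=0|7=7
LDR r3, [r5] → r3=M[212]=7
XOR r1, r1, r3 → r1=7^7=0
ADD r5, r5, #4 → r5=212+4=216
SUB r7, r7, #1 → r7=2-1=1
CMP r7, #0  (cmp 1,0)
BGT again: taken
LDR r3, [r5] → r3=M[216]=3
OR r1, r1, r3 → r1=0|3=3
LDR r3, [r5] → r3=M[216]=3
XOR r1, r1, r3 → r1=3^3=0
ADD r5, r5, #4 → r5=216+4=220
SUB r7, r7, #1 → r7=1-1=0
CMP r7, #0  (cmp 0,0)
BGT again: not taken
XOR r3, r1, r1 → r3=0^0=0
halt.
Total executed instructions: 46.

46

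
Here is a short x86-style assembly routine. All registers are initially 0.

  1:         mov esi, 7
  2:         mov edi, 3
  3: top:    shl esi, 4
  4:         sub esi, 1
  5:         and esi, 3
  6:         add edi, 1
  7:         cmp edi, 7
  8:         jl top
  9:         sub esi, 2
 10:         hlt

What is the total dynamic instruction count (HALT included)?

mov esi, 7 → esi=7
mov edi, 3 → edi=3
shl esi, 4 → esi=7<<4=112
sub esi, 1 → esi=112-1=111
and esi, 3 → esi=111&3=3
add edi, 1 → edi=3+1=4
cmp edi, 7  (cmp 4,7)
jl top: taken
shl esi, 4 → esi=3<<4=48
sub esi, 1 → esi=48-1=47
and esi, 3 → esi=47&3=3
add edi, 1 → edi=4+1=5
cmp edi, 7  (cmp 5,7)
jl top: taken
shl esi, 4 → esi=3<<4=48
sub esi, 1 → esi=48-1=47
and esi, 3 → esi=47&3=3
add edi, 1 → edi=5+1=6
cmp edi, 7  (cmp 6,7)
jl top: taken
shl esi, 4 → esi=3<<4=48
sub esi, 1 → esi=48-1=47
and esi, 3 → esi=47&3=3
add edi, 1 → edi=6+1=7
cmp edi, 7  (cmp 7,7)
jl top: not taken
sub esi, 2 → esi=3-2=1
halt.
Total executed instructions: 28.

28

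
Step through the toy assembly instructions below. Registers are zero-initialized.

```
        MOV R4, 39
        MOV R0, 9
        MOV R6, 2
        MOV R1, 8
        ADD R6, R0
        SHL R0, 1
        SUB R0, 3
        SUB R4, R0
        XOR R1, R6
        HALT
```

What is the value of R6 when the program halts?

11

R4=39
R0=9
R6=2
R1=8
R6=2+9=11
R0=9<<1=18
R0=18-3=15
R4=39-15=24
R1=8^11=3
halt.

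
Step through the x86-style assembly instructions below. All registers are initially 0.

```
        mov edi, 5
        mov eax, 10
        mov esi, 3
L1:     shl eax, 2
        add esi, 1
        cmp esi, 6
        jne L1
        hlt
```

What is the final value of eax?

640

edi=5
eax=10
esi=3
eax=10<<2=40
esi=3+1=4
cmp esi, 6  (cmp 4,6)
jne L1: taken
eax=40<<2=160
esi=4+1=5
cmp esi, 6  (cmp 5,6)
jne L1: taken
eax=160<<2=640
esi=5+1=6
cmp esi, 6  (cmp 6,6)
jne L1: not taken
halt.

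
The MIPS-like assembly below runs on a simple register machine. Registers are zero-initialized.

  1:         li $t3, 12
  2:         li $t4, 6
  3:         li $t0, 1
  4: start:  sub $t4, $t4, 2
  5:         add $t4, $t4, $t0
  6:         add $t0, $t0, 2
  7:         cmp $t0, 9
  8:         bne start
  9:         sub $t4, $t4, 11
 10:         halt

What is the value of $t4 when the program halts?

$t3=12
$t4=6
$t0=1
$t4=6-2=4
$t4=4+1=5
$t0=1+2=3
cmp $t0, 9  (cmp 3,9)
bne start: taken
$t4=5-2=3
$t4=3+3=6
$t0=3+2=5
cmp $t0, 9  (cmp 5,9)
bne start: taken
$t4=6-2=4
$t4=4+5=9
$t0=5+2=7
cmp $t0, 9  (cmp 7,9)
bne start: taken
$t4=9-2=7
$t4=7+7=14
$t0=7+2=9
cmp $t0, 9  (cmp 9,9)
bne start: not taken
$t4=14-11=3
halt.

3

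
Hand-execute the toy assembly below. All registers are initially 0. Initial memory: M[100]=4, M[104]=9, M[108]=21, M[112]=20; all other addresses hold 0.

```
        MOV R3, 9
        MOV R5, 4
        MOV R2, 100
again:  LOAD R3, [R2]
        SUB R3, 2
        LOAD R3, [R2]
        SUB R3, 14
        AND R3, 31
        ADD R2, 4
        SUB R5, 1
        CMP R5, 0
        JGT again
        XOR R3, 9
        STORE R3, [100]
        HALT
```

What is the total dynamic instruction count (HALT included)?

42

after MOV R3, 9: R3=9
after MOV R5, 4: R5=4
after MOV R2, 100: R2=100
after LOAD R3, [R2]: R3=M[100]=4
after SUB R3, 2: R3=4-2=2
after LOAD R3, [R2]: R3=M[100]=4
after SUB R3, 14: R3=4-14=-10
after AND R3, 31: R3=(-10)&31=22
after ADD R2, 4: R2=100+4=104
after SUB R5, 1: R5=4-1=3
CMP R5, 0  (cmp 3,0)
JGT again: taken
after LOAD R3, [R2]: R3=M[104]=9
after SUB R3, 2: R3=9-2=7
after LOAD R3, [R2]: R3=M[104]=9
after SUB R3, 14: R3=9-14=-5
after AND R3, 31: R3=(-5)&31=27
after ADD R2, 4: R2=104+4=108
after SUB R5, 1: R5=3-1=2
CMP R5, 0  (cmp 2,0)
JGT again: taken
after LOAD R3, [R2]: R3=M[108]=21
after SUB R3, 2: R3=21-2=19
after LOAD R3, [R2]: R3=M[108]=21
after SUB R3, 14: R3=21-14=7
after AND R3, 31: R3=7&31=7
after ADD R2, 4: R2=108+4=112
after SUB R5, 1: R5=2-1=1
CMP R5, 0  (cmp 1,0)
JGT again: taken
after LOAD R3, [R2]: R3=M[112]=20
after SUB R3, 2: R3=20-2=18
after LOAD R3, [R2]: R3=M[112]=20
after SUB R3, 14: R3=20-14=6
after AND R3, 31: R3=6&31=6
after ADD R2, 4: R2=112+4=116
after SUB R5, 1: R5=1-1=0
CMP R5, 0  (cmp 0,0)
JGT again: not taken
after XOR R3, 9: R3=6^9=15
STORE R3, [100] → M[100]=15
halt.
Total executed instructions: 42.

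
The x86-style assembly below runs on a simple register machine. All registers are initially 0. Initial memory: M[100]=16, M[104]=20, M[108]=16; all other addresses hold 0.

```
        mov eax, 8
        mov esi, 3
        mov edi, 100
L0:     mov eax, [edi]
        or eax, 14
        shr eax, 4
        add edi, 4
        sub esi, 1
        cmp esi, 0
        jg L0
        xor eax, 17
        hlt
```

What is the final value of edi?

eax=8
esi=3
edi=100
eax=M[100]=16
eax=16|14=30
eax=30>>4=1
edi=100+4=104
esi=3-1=2
cmp esi, 0  (cmp 2,0)
jg L0: taken
eax=M[104]=20
eax=20|14=30
eax=30>>4=1
edi=104+4=108
esi=2-1=1
cmp esi, 0  (cmp 1,0)
jg L0: taken
eax=M[108]=16
eax=16|14=30
eax=30>>4=1
edi=108+4=112
esi=1-1=0
cmp esi, 0  (cmp 0,0)
jg L0: not taken
eax=1^17=16
halt.

112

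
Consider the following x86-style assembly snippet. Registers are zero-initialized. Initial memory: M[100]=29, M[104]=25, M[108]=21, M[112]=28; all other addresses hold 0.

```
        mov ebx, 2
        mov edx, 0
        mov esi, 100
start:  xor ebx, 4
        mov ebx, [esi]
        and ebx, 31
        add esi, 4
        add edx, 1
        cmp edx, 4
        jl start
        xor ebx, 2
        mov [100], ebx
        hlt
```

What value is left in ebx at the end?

30

mov ebx, 2 → ebx=2
mov edx, 0 → edx=0
mov esi, 100 → esi=100
xor ebx, 4 → ebx=2^4=6
mov ebx, [esi] → ebx=M[100]=29
and ebx, 31 → ebx=29&31=29
add esi, 4 → esi=100+4=104
add edx, 1 → edx=0+1=1
cmp edx, 4  (cmp 1,4)
jl start: taken
xor ebx, 4 → ebx=29^4=25
mov ebx, [esi] → ebx=M[104]=25
and ebx, 31 → ebx=25&31=25
add esi, 4 → esi=104+4=108
add edx, 1 → edx=1+1=2
cmp edx, 4  (cmp 2,4)
jl start: taken
xor ebx, 4 → ebx=25^4=29
mov ebx, [esi] → ebx=M[108]=21
and ebx, 31 → ebx=21&31=21
add esi, 4 → esi=108+4=112
add edx, 1 → edx=2+1=3
cmp edx, 4  (cmp 3,4)
jl start: taken
xor ebx, 4 → ebx=21^4=17
mov ebx, [esi] → ebx=M[112]=28
and ebx, 31 → ebx=28&31=28
add esi, 4 → esi=112+4=116
add edx, 1 → edx=3+1=4
cmp edx, 4  (cmp 4,4)
jl start: not taken
xor ebx, 2 → ebx=28^2=30
mov [100], ebx → M[100]=30
halt.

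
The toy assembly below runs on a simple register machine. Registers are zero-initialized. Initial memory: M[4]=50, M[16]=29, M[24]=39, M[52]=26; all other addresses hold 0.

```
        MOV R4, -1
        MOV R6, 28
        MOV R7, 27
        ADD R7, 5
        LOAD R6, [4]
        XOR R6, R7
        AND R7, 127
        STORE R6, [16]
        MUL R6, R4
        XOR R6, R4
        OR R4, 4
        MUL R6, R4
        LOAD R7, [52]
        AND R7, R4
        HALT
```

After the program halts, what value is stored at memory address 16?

MOV R4, -1 → R4=-1
MOV R6, 28 → R6=28
MOV R7, 27 → R7=27
ADD R7, 5 → R7=27+5=32
LOAD R6, [4] → R6=M[4]=50
XOR R6, R7 → R6=50^32=18
AND R7, 127 → R7=32&127=32
STORE R6, [16] → M[16]=18
MUL R6, R4 → R6=18*(-1)=-18
XOR R6, R4 → R6=(-18)^(-1)=17
OR R4, 4 → R4=(-1)|4=-1
MUL R6, R4 → R6=17*(-1)=-17
LOAD R7, [52] → R7=M[52]=26
AND R7, R4 → R7=26&(-1)=26
halt.

18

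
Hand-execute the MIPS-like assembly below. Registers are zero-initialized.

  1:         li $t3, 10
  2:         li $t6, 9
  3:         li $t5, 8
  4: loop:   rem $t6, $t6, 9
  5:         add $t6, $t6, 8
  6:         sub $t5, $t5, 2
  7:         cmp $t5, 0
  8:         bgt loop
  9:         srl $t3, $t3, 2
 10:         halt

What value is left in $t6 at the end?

li $t3, 10 → $t3=10
li $t6, 9 → $t6=9
li $t5, 8 → $t5=8
rem $t6, $t6, 9 → $t6=9%9=0
add $t6, $t6, 8 → $t6=0+8=8
sub $t5, $t5, 2 → $t5=8-2=6
cmp $t5, 0  (cmp 6,0)
bgt loop: taken
rem $t6, $t6, 9 → $t6=8%9=8
add $t6, $t6, 8 → $t6=8+8=16
sub $t5, $t5, 2 → $t5=6-2=4
cmp $t5, 0  (cmp 4,0)
bgt loop: taken
rem $t6, $t6, 9 → $t6=16%9=7
add $t6, $t6, 8 → $t6=7+8=15
sub $t5, $t5, 2 → $t5=4-2=2
cmp $t5, 0  (cmp 2,0)
bgt loop: taken
rem $t6, $t6, 9 → $t6=15%9=6
add $t6, $t6, 8 → $t6=6+8=14
sub $t5, $t5, 2 → $t5=2-2=0
cmp $t5, 0  (cmp 0,0)
bgt loop: not taken
srl $t3, $t3, 2 → $t3=10>>2=2
halt.

14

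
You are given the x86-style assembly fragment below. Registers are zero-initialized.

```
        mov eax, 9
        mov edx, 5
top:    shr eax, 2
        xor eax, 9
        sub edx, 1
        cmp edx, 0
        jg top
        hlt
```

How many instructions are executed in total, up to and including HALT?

28

after mov eax, 9: eax=9
after mov edx, 5: edx=5
after shr eax, 2: eax=9>>2=2
after xor eax, 9: eax=2^9=11
after sub edx, 1: edx=5-1=4
cmp edx, 0  (cmp 4,0)
jg top: taken
after shr eax, 2: eax=11>>2=2
after xor eax, 9: eax=2^9=11
after sub edx, 1: edx=4-1=3
cmp edx, 0  (cmp 3,0)
jg top: taken
after shr eax, 2: eax=11>>2=2
after xor eax, 9: eax=2^9=11
after sub edx, 1: edx=3-1=2
cmp edx, 0  (cmp 2,0)
jg top: taken
after shr eax, 2: eax=11>>2=2
after xor eax, 9: eax=2^9=11
after sub edx, 1: edx=2-1=1
cmp edx, 0  (cmp 1,0)
jg top: taken
after shr eax, 2: eax=11>>2=2
after xor eax, 9: eax=2^9=11
after sub edx, 1: edx=1-1=0
cmp edx, 0  (cmp 0,0)
jg top: not taken
halt.
Total executed instructions: 28.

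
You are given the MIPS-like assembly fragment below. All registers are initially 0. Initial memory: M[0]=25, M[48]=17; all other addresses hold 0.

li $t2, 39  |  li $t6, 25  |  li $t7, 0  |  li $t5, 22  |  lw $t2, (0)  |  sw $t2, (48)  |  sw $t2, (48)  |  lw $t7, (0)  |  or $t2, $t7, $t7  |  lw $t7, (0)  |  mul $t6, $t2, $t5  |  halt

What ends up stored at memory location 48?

after li $t2, 39: $t2=39
after li $t6, 25: $t6=25
after li $t7, 0: $t7=0
after li $t5, 22: $t5=22
after lw $t2, (0): $t2=M[0]=25
sw $t2, (48) → M[48]=25
sw $t2, (48) → M[48]=25
after lw $t7, (0): $t7=M[0]=25
after or $t2, $t7, $t7: $t2=25|25=25
after lw $t7, (0): $t7=M[0]=25
after mul $t6, $t2, $t5: $t6=25*22=550
halt.

25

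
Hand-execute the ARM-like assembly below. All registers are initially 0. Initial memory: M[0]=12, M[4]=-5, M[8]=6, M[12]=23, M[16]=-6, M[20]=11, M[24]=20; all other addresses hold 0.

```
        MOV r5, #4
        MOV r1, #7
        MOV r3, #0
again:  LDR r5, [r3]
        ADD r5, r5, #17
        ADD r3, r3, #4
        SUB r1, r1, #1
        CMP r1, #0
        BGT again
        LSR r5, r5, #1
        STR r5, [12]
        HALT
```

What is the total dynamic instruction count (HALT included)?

48

after MOV r5, #4: r5=4
after MOV r1, #7: r1=7
after MOV r3, #0: r3=0
after LDR r5, [r3]: r5=M[0]=12
after ADD r5, r5, #17: r5=12+17=29
after ADD r3, r3, #4: r3=0+4=4
after SUB r1, r1, #1: r1=7-1=6
CMP r1, #0  (cmp 6,0)
BGT again: taken
after LDR r5, [r3]: r5=M[4]=-5
after ADD r5, r5, #17: r5=(-5)+17=12
after ADD r3, r3, #4: r3=4+4=8
after SUB r1, r1, #1: r1=6-1=5
CMP r1, #0  (cmp 5,0)
BGT again: taken
after LDR r5, [r3]: r5=M[8]=6
after ADD r5, r5, #17: r5=6+17=23
after ADD r3, r3, #4: r3=8+4=12
after SUB r1, r1, #1: r1=5-1=4
CMP r1, #0  (cmp 4,0)
BGT again: taken
after LDR r5, [r3]: r5=M[12]=23
after ADD r5, r5, #17: r5=23+17=40
after ADD r3, r3, #4: r3=12+4=16
after SUB r1, r1, #1: r1=4-1=3
CMP r1, #0  (cmp 3,0)
BGT again: taken
after LDR r5, [r3]: r5=M[16]=-6
after ADD r5, r5, #17: r5=(-6)+17=11
after ADD r3, r3, #4: r3=16+4=20
after SUB r1, r1, #1: r1=3-1=2
CMP r1, #0  (cmp 2,0)
BGT again: taken
after LDR r5, [r3]: r5=M[20]=11
after ADD r5, r5, #17: r5=11+17=28
after ADD r3, r3, #4: r3=20+4=24
after SUB r1, r1, #1: r1=2-1=1
CMP r1, #0  (cmp 1,0)
BGT again: taken
after LDR r5, [r3]: r5=M[24]=20
after ADD r5, r5, #17: r5=20+17=37
after ADD r3, r3, #4: r3=24+4=28
after SUB r1, r1, #1: r1=1-1=0
CMP r1, #0  (cmp 0,0)
BGT again: not taken
after LSR r5, r5, #1: r5=37>>1=18
STR r5, [12] → M[12]=18
halt.
Total executed instructions: 48.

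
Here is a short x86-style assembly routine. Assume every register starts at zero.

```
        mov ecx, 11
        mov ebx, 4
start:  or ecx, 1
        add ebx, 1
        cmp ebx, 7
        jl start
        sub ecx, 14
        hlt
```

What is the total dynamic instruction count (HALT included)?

ecx=11
ebx=4
ecx=11|1=11
ebx=4+1=5
cmp ebx, 7  (cmp 5,7)
jl start: taken
ecx=11|1=11
ebx=5+1=6
cmp ebx, 7  (cmp 6,7)
jl start: taken
ecx=11|1=11
ebx=6+1=7
cmp ebx, 7  (cmp 7,7)
jl start: not taken
ecx=11-14=-3
halt.
Total executed instructions: 16.

16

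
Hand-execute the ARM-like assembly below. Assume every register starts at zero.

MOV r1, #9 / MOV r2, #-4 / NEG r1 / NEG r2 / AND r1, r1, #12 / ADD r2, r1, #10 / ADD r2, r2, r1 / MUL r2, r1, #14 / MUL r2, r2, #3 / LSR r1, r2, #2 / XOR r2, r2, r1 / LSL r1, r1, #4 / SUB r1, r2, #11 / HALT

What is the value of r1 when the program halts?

119

MOV r1, #9 → r1=9
MOV r2, #-4 → r2=-4
NEG r1 → r1=-(9)=-9
NEG r2 → r2=-(-4)=4
AND r1, r1, #12 → r1=(-9)&12=4
ADD r2, r1, #10 → r2=4+10=14
ADD r2, r2, r1 → r2=14+4=18
MUL r2, r1, #14 → r2=4*14=56
MUL r2, r2, #3 → r2=56*3=168
LSR r1, r2, #2 → r1=168>>2=42
XOR r2, r2, r1 → r2=168^42=130
LSL r1, r1, #4 → r1=42<<4=672
SUB r1, r2, #11 → r1=130-11=119
halt.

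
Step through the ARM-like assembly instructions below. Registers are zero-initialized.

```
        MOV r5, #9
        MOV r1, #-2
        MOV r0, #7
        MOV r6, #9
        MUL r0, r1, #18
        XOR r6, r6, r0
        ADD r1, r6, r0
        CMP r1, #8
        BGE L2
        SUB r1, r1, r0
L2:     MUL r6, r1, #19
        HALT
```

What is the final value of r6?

r5=9
r1=-2
r0=7
r6=9
r0=(-2)*18=-36
r6=9^(-36)=-43
r1=(-43)+(-36)=-79
CMP r1, #8  (cmp -79,8)
BGE L2: not taken
r1=(-79)-(-36)=-43
r6=(-43)*19=-817
halt.

-817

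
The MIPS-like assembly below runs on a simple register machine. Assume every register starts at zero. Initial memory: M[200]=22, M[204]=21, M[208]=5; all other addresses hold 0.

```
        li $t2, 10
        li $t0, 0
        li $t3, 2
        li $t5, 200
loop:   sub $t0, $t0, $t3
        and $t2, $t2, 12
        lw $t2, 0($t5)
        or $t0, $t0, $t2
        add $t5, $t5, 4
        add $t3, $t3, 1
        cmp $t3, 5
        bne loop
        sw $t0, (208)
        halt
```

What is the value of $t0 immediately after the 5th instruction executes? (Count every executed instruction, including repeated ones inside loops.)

$t2=10
$t0=0
$t3=2
$t5=200
$t0=0-2=-2
After step 5: $t0 = -2.

-2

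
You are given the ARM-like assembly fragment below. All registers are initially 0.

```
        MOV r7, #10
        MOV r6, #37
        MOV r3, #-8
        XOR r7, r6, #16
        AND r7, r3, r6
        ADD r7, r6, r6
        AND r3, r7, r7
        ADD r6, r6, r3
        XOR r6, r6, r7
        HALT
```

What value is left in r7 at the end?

after MOV r7, #10: r7=10
after MOV r6, #37: r6=37
after MOV r3, #-8: r3=-8
after XOR r7, r6, #16: r7=37^16=53
after AND r7, r3, r6: r7=(-8)&37=32
after ADD r7, r6, r6: r7=37+37=74
after AND r3, r7, r7: r3=74&74=74
after ADD r6, r6, r3: r6=37+74=111
after XOR r6, r6, r7: r6=111^74=37
halt.

74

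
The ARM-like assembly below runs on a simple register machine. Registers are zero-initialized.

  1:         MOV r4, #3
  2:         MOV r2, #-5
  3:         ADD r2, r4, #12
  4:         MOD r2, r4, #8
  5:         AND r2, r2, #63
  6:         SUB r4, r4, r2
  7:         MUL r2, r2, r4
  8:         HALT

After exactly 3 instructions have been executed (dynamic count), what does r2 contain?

15

MOV r4, #3 → r4=3
MOV r2, #-5 → r2=-5
ADD r2, r4, #12 → r2=3+12=15
After step 3: r2 = 15.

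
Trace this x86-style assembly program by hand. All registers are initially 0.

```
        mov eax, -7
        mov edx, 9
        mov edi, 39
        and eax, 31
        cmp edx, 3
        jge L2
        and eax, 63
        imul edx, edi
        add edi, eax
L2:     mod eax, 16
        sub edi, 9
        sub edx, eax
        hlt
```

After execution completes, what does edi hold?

30

mov eax, -7 → eax=-7
mov edx, 9 → edx=9
mov edi, 39 → edi=39
and eax, 31 → eax=(-7)&31=25
cmp edx, 3  (cmp 9,3)
jge L2: taken
mod eax, 16 → eax=25%16=9
sub edi, 9 → edi=39-9=30
sub edx, eax → edx=9-9=0
halt.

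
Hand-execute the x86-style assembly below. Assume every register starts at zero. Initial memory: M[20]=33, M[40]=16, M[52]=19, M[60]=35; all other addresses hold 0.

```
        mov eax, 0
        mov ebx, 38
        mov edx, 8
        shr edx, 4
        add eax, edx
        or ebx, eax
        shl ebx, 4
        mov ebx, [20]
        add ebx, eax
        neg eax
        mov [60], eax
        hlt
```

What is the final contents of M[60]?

0

mov eax, 0 → eax=0
mov ebx, 38 → ebx=38
mov edx, 8 → edx=8
shr edx, 4 → edx=8>>4=0
add eax, edx → eax=0+0=0
or ebx, eax → ebx=38|0=38
shl ebx, 4 → ebx=38<<4=608
mov ebx, [20] → ebx=M[20]=33
add ebx, eax → ebx=33+0=33
neg eax → eax=-(0)=0
mov [60], eax → M[60]=0
halt.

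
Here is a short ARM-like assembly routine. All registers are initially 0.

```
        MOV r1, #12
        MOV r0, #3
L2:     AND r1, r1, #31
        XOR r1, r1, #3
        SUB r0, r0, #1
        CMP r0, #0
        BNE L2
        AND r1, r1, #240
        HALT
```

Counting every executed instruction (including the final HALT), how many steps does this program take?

after MOV r1, #12: r1=12
after MOV r0, #3: r0=3
after AND r1, r1, #31: r1=12&31=12
after XOR r1, r1, #3: r1=12^3=15
after SUB r0, r0, #1: r0=3-1=2
CMP r0, #0  (cmp 2,0)
BNE L2: taken
after AND r1, r1, #31: r1=15&31=15
after XOR r1, r1, #3: r1=15^3=12
after SUB r0, r0, #1: r0=2-1=1
CMP r0, #0  (cmp 1,0)
BNE L2: taken
after AND r1, r1, #31: r1=12&31=12
after XOR r1, r1, #3: r1=12^3=15
after SUB r0, r0, #1: r0=1-1=0
CMP r0, #0  (cmp 0,0)
BNE L2: not taken
after AND r1, r1, #240: r1=15&240=0
halt.
Total executed instructions: 19.

19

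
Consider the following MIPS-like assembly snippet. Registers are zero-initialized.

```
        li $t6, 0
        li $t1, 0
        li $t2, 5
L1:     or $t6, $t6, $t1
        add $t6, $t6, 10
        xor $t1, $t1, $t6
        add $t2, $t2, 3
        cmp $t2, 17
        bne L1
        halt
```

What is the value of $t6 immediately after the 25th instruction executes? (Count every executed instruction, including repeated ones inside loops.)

72

after li $t6, 0: $t6=0
after li $t1, 0: $t1=0
after li $t2, 5: $t2=5
after or $t6, $t6, $t1: $t6=0|0=0
after add $t6, $t6, 10: $t6=0+10=10
after xor $t1, $t1, $t6: $t1=0^10=10
after add $t2, $t2, 3: $t2=5+3=8
cmp $t2, 17  (cmp 8,17)
bne L1: taken
after or $t6, $t6, $t1: $t6=10|10=10
after add $t6, $t6, 10: $t6=10+10=20
after xor $t1, $t1, $t6: $t1=10^20=30
after add $t2, $t2, 3: $t2=8+3=11
cmp $t2, 17  (cmp 11,17)
bne L1: taken
after or $t6, $t6, $t1: $t6=20|30=30
after add $t6, $t6, 10: $t6=30+10=40
after xor $t1, $t1, $t6: $t1=30^40=54
after add $t2, $t2, 3: $t2=11+3=14
cmp $t2, 17  (cmp 14,17)
bne L1: taken
after or $t6, $t6, $t1: $t6=40|54=62
after add $t6, $t6, 10: $t6=62+10=72
after xor $t1, $t1, $t6: $t1=54^72=126
after add $t2, $t2, 3: $t2=14+3=17
After step 25: $t6 = 72.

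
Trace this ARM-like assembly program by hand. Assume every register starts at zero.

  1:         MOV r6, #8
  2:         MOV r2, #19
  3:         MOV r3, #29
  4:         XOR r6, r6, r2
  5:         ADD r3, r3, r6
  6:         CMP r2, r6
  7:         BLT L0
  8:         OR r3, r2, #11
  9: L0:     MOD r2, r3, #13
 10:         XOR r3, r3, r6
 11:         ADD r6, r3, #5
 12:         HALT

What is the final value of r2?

4

after MOV r6, #8: r6=8
after MOV r2, #19: r2=19
after MOV r3, #29: r3=29
after XOR r6, r6, r2: r6=8^19=27
after ADD r3, r3, r6: r3=29+27=56
CMP r2, r6  (cmp 19,27)
BLT L0: taken
after MOD r2, r3, #13: r2=56%13=4
after XOR r3, r3, r6: r3=56^27=35
after ADD r6, r3, #5: r6=35+5=40
halt.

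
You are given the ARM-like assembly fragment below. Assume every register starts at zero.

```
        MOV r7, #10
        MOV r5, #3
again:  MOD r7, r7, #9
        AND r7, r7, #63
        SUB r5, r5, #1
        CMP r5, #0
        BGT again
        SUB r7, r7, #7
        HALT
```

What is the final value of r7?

-6

after MOV r7, #10: r7=10
after MOV r5, #3: r5=3
after MOD r7, r7, #9: r7=10%9=1
after AND r7, r7, #63: r7=1&63=1
after SUB r5, r5, #1: r5=3-1=2
CMP r5, #0  (cmp 2,0)
BGT again: taken
after MOD r7, r7, #9: r7=1%9=1
after AND r7, r7, #63: r7=1&63=1
after SUB r5, r5, #1: r5=2-1=1
CMP r5, #0  (cmp 1,0)
BGT again: taken
after MOD r7, r7, #9: r7=1%9=1
after AND r7, r7, #63: r7=1&63=1
after SUB r5, r5, #1: r5=1-1=0
CMP r5, #0  (cmp 0,0)
BGT again: not taken
after SUB r7, r7, #7: r7=1-7=-6
halt.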